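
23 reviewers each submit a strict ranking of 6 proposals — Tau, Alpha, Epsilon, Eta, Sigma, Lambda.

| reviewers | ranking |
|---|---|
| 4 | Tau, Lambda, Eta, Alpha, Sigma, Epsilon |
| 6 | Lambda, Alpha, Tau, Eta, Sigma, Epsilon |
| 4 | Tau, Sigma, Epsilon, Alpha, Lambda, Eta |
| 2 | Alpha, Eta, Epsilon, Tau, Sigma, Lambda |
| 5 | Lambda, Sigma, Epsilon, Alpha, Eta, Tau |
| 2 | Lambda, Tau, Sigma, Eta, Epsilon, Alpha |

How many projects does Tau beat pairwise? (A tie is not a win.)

Tau against each rival (23 reviewers):
Tau vs Alpha: Alpha, 13–10.
Tau vs Epsilon: Tau wins 16–7.
Tau vs Eta: Tau is ranked higher on 4+6+4+2 = 16 ballots, Eta on 7. Tau wins 16–7.
Tau vs Sigma: 18 to 5, Tau.
Tau vs Lambda: Lambda, 13–10.
Tau beats Epsilon, Eta, Sigma; loses to Alpha, Lambda — 3 pairwise wins.

3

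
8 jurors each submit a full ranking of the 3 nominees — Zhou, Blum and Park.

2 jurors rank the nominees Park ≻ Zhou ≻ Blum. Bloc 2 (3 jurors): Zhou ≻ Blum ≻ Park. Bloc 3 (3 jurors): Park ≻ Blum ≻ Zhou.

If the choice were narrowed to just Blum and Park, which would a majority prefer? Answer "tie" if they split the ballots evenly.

Park

Ballots ranking Blum above Park: 3.
Ballots ranking Park above Blum: 8 − 3 = 5.
Park wins the head-to-head 5–3.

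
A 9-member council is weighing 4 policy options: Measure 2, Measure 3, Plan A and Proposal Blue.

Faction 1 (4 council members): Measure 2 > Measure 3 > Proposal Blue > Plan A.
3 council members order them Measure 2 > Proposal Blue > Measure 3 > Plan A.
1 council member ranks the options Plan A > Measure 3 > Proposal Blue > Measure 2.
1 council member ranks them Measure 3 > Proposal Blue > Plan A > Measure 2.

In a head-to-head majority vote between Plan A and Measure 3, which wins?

Ballots ranking Plan A above Measure 3: 1.
Ballots ranking Measure 3 above Plan A: 9 − 1 = 8.
Measure 3 wins the head-to-head 8–1.

Measure 3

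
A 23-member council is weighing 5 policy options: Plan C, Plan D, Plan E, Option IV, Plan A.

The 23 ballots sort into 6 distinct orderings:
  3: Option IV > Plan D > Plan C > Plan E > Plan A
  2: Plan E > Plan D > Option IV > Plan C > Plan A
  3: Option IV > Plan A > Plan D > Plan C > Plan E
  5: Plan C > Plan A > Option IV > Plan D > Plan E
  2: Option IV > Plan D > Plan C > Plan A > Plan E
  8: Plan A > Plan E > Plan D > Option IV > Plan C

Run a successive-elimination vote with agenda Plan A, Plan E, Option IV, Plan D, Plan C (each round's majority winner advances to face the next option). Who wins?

Round 1: Plan A vs Plan E — 18–5, Plan A advances.
Round 2: Plan A vs Option IV — 13–10, Plan A advances.
Round 3: Plan A vs Plan D — 16–7, Plan A advances.
Round 4: Plan A vs Plan C — 11–12, Plan C advances.
The agenda winner is Plan C.

Plan C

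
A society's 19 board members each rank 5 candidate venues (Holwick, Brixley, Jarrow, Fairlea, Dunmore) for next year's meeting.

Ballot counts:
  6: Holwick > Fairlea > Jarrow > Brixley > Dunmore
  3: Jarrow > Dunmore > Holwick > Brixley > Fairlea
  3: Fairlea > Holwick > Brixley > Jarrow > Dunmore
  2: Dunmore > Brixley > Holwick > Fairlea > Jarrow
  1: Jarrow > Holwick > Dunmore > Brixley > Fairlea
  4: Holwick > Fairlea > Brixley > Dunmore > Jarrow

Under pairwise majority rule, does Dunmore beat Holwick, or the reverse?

Ballots ranking Dunmore above Holwick: 3 + 2 = 5.
Ballots ranking Holwick above Dunmore: 19 − 5 = 14.
Holwick wins the head-to-head 14–5.

Holwick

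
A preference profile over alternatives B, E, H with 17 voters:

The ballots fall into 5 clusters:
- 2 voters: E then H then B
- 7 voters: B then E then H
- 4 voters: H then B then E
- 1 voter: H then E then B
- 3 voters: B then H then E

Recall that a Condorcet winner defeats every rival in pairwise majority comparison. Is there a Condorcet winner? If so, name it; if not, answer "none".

Head-to-head results (17 voters):
B vs E: B wins 14–3.
B vs H: B wins 10–7.
E–H: E 9–8.
B beats each of E, H — B is the Condorcet winner.

B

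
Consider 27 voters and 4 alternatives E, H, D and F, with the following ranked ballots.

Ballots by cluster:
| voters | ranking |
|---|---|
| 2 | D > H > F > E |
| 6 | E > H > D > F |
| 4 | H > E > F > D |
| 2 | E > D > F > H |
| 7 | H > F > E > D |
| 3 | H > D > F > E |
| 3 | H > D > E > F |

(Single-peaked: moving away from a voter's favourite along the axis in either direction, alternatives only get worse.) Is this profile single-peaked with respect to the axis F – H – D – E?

Axis positions: F=1, H=2, D=3, E=4.
Cluster 1 (peak D at position 3): ranking walks positions 3-2-1-4, expanding outward from the peak — single-peaked.
Cluster 2: ranking walks positions 4-2-3-1; H is ranked above D even though D lies between H and the peak E on the axis — preferences dip and rise again. Not single-peaked.
Cluster 3: ranking walks positions 2-4-1-3; E is ranked above D even though D lies between E and the peak H on the axis — preferences dip and rise again. Not single-peaked.
Cluster 4: ranking walks positions 4-3-1-2; F is ranked above H even though H lies between F and the peak E on the axis — preferences dip and rise again. Not single-peaked.
Cluster 5: ranking walks positions 2-1-4-3; E is ranked above D even though D lies between E and the peak H on the axis — preferences dip and rise again. Not single-peaked.
Cluster 6 (peak H at position 2): ranking walks positions 2-3-1-4, expanding outward from the peak — single-peaked.
Cluster 7 (peak H at position 2): ranking walks positions 2-3-4-1, expanding outward from the peak — single-peaked.
Cluster 2 violates single-peakedness, so the profile is not single-peaked on this axis.

no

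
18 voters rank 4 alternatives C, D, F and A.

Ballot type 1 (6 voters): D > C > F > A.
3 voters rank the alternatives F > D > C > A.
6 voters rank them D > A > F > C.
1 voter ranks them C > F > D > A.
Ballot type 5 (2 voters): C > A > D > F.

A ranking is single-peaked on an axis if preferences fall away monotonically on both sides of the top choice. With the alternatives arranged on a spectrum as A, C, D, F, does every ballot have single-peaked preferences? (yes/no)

no

Axis positions: A=1, C=2, D=3, F=4.
Ballot type 1 (peak D at position 3): ranking walks positions 3-2-4-1, expanding outward from the peak — single-peaked.
Ballot type 2 (peak F at position 4): ranking walks positions 4-3-2-1, expanding outward from the peak — single-peaked.
Ballot type 3: ranking walks positions 3-1-4-2; A is ranked above C even though C lies between A and the peak D on the axis — preferences dip and rise again. Not single-peaked.
Ballot type 4: ranking walks positions 2-4-3-1; F is ranked above D even though D lies between F and the peak C on the axis — preferences dip and rise again. Not single-peaked.
Ballot type 5 (peak C at position 2): ranking walks positions 2-1-3-4, expanding outward from the peak — single-peaked.
Ballot type 3 violates single-peakedness, so the profile is not single-peaked on this axis.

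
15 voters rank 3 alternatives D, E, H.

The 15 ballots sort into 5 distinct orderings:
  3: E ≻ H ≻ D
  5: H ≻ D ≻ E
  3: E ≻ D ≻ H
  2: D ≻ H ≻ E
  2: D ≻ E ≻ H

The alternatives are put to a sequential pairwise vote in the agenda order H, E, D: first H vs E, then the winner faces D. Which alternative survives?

D

Round 1: H vs E — 7–8, E advances.
Round 2: E vs D — 6–9, D advances.
D survives the agenda.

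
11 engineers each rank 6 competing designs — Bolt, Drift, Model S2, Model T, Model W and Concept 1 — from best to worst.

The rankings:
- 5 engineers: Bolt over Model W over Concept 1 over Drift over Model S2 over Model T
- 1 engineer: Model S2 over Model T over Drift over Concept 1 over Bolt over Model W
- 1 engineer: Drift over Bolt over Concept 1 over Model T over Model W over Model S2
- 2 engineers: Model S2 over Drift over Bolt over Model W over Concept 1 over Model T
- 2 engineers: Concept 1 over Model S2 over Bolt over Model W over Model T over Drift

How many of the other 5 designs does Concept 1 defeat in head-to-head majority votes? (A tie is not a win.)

3

Concept 1 against each rival (11 engineers):
Concept 1 vs Bolt: 1+2 = 3 for Concept 1, 8 for Bolt — Bolt by 8–3.
Concept 1 vs Drift: Concept 1 is ranked higher on 5+2 = 7 ballots, Drift on 4. Concept 1 wins 7–4.
Concept 1 vs Model S2: Concept 1 wins 8–3.
Concept 1 vs Model T: Concept 1 wins 10–1.
Concept 1 vs Model W: Model W wins 7–4.
Concept 1 beats Drift, Model S2, Model T; loses to Bolt, Model W — 3 pairwise wins.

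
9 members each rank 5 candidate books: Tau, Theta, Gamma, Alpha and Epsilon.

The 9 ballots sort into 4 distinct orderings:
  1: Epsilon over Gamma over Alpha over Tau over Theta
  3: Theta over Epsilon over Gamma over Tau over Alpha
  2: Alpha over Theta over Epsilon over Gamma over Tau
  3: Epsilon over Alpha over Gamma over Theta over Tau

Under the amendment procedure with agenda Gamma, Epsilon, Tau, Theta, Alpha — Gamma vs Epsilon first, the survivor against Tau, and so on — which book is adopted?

Round 1: Gamma vs Epsilon — 0–9, Epsilon advances.
Round 2: Epsilon vs Tau — 9–0, Epsilon advances.
Round 3: Epsilon vs Theta — 4–5, Theta advances.
Round 4: Theta vs Alpha — 3–6, Alpha advances.
Alpha survives the agenda.

Alpha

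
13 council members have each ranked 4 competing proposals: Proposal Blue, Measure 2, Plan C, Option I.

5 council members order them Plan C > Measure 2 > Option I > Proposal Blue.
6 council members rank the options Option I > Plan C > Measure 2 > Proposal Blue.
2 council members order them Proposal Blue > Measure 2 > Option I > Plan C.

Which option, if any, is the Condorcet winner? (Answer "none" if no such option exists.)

none

Pairwise majorities:
Proposal Blue vs Measure 2: 2 to 11, Measure 2.
Proposal Blue vs Plan C: 2 to 11, Plan C.
Proposal Blue vs Option I: 2 for Proposal Blue, 11 for Option I — Option I by 11–2.
Measure 2 vs Plan C: Measure 2 is ranked higher on 2 ballots, Plan C on 11. Plan C wins 11–2.
Measure 2 vs Option I: Measure 2 preferred on 5+2 = 7 ballots; Measure 2 wins 7–6.
Plan C vs Option I: 5 to 8, Option I.
No option is unbeaten: Proposal Blue loses to Measure 2; Measure 2 loses to Plan C; Plan C loses to Option I; Option I loses to Measure 2. In particular Measure 2 > Option I > Plan C > Measure 2 is a majority cycle — no Condorcet winner exists.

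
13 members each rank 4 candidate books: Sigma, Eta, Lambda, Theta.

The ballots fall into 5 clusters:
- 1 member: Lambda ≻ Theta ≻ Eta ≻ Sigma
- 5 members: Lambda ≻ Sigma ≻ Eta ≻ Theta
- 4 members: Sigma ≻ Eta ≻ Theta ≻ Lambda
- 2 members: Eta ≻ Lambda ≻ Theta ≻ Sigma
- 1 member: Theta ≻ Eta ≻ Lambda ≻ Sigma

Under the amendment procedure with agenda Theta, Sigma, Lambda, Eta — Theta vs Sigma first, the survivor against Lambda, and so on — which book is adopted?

Round 1: Theta vs Sigma — 4–9, Sigma advances.
Round 2: Sigma vs Lambda — 4–9, Lambda advances.
Round 3: Lambda vs Eta — 6–7, Eta advances.
The agenda winner is Eta.

Eta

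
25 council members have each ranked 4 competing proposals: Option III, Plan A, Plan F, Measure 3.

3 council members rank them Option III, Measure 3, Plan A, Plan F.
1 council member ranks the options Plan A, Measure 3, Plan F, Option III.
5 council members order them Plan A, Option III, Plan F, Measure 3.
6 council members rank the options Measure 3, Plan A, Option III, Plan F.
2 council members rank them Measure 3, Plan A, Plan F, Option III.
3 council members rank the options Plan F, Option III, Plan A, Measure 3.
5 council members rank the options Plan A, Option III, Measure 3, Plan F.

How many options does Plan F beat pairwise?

Plan F against each rival (25 council members):
Plan F–Option III: Option III 19–6.
Plan F–Plan A: Plan A 22–3.
Plan F vs Measure 3: Plan F preferred on 5+3 = 8 ballots; Measure 3 wins 17–8.
Plan F beats no one; loses to Option III, Plan A, Measure 3 — 0 pairwise wins.

0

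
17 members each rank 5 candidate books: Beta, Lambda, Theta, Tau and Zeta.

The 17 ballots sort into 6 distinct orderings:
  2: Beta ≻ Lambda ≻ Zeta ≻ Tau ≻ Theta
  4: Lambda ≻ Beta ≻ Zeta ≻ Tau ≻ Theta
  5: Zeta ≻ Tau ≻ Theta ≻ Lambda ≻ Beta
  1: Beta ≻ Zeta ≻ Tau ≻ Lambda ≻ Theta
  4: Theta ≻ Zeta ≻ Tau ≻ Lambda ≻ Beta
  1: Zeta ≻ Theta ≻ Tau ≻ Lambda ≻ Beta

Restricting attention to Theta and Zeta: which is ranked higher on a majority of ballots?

Zeta

Ballots ranking Theta above Zeta: 4.
Ballots ranking Zeta above Theta: 17 − 4 = 13.
Zeta wins the head-to-head 13–4.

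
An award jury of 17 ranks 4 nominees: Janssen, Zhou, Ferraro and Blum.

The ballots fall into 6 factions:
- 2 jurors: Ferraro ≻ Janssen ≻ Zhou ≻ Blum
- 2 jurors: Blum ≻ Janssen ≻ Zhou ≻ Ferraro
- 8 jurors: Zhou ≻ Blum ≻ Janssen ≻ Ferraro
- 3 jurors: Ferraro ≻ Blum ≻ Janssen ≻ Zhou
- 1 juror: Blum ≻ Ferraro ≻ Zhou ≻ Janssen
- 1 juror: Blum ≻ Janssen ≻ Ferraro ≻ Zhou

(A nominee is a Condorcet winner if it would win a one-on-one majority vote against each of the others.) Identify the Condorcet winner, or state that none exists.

Zhou

Head-to-head results (17 jurors):
Janssen–Zhou: Zhou 9–8.
Janssen vs Ferraro: Janssen wins 11–6.
Janssen vs Blum: Blum, 15–2.
Zhou vs Ferraro: Zhou, 10–7.
Zhou vs Blum: Zhou, 10–7.
Ferraro vs Blum: Blum, 12–5.
Zhou defeats every rival head-to-head and is the Condorcet winner.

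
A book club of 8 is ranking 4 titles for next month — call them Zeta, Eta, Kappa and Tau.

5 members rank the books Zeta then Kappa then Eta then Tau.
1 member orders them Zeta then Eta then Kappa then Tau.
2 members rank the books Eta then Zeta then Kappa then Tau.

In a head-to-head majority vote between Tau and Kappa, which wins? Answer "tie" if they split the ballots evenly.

No ballot ranks Tau above Kappa: 0.
Ballots ranking Kappa above Tau: 8 − 0 = 8.
Kappa wins the head-to-head 8–0.

Kappa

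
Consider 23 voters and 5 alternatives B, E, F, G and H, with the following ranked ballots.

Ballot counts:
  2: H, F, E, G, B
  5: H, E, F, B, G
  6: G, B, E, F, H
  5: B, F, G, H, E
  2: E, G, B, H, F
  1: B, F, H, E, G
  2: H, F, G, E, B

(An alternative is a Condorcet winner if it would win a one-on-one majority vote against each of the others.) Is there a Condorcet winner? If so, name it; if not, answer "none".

Head-to-head results (23 voters):
B vs E: B is ranked higher on 6+5+1 = 12 ballots, E on 11. B wins 12–11.
B vs F: B preferred on 6+5+2+1 = 14 ballots; B wins 14–9.
B vs G: B is ranked higher on 5+5+1 = 11 ballots, G on 12. G wins 12–11.
B vs H: B is ranked higher on 6+5+2+1 = 14 ballots, H on 9. B wins 14–9.
E vs F: 13 to 10, E.
E vs G: E preferred on 2+5+2+1 = 10 ballots; G wins 13–10.
E vs H: 8 to 15, H.
F vs G: 15 to 8, F.
F vs H: 12 to 11, F.
G vs H: 13 to 10, G.
No alternative is unbeaten: B loses to G; E loses to B; F loses to B; G loses to F; H loses to B. In particular B > F > G > B is a majority cycle — no Condorcet winner exists.

none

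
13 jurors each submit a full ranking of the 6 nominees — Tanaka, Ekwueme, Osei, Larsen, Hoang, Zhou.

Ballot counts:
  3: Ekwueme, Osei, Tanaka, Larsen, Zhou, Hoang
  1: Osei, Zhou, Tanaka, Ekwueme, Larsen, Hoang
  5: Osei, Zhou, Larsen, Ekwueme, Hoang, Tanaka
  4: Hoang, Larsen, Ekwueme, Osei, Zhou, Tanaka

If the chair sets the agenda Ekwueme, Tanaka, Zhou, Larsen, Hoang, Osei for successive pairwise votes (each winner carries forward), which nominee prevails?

Osei

Round 1: Ekwueme vs Tanaka — 12–1, Ekwueme advances.
Round 2: Ekwueme vs Zhou — 7–6, Ekwueme advances.
Round 3: Ekwueme vs Larsen — 4–9, Larsen advances.
Round 4: Larsen vs Hoang — 9–4, Larsen advances.
Round 5: Larsen vs Osei — 4–9, Osei advances.
Osei survives the agenda.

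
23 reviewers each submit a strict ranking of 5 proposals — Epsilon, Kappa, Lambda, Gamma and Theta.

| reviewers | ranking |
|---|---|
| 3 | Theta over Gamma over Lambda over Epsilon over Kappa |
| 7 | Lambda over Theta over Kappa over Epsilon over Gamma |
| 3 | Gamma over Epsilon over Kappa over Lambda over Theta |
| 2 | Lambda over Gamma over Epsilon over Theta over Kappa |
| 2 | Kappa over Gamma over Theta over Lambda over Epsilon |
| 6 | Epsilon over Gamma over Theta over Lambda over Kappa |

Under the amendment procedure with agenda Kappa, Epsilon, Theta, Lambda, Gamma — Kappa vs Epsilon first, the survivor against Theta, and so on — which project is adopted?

Round 1: Kappa vs Epsilon — 9–14, Epsilon advances.
Round 2: Epsilon vs Theta — 11–12, Theta advances.
Round 3: Theta vs Lambda — 11–12, Lambda advances.
Round 4: Lambda vs Gamma — 9–14, Gamma advances.
Gamma survives the agenda.

Gamma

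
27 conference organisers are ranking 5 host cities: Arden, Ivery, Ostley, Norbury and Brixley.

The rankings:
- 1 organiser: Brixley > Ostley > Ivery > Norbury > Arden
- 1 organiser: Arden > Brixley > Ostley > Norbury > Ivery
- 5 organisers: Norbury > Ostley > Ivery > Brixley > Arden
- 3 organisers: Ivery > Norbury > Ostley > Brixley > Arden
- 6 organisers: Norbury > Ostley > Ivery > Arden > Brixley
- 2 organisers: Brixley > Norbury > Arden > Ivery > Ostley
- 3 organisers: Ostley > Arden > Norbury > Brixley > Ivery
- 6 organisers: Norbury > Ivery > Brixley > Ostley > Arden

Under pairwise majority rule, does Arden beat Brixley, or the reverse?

Ballots ranking Arden above Brixley: 1 + 6 + 3 = 10.
Ballots ranking Brixley above Arden: 27 − 10 = 17.
Brixley wins the head-to-head 17–10.

Brixley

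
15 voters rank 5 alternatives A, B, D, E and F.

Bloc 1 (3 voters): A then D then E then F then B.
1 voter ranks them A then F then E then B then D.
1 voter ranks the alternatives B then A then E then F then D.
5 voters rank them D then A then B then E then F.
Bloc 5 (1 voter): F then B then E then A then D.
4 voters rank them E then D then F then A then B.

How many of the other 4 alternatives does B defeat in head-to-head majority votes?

B against each rival (15 voters):
B vs A: 1+1 = 2 for B, 13 for A — A by 13–2.
B vs D: D, 12–3.
B vs E: B is ranked higher on 1+5+1 = 7 ballots, E on 8. E wins 8–7.
B vs F: F, 9–6.
B beats no one; loses to A, D, E, F — 0 pairwise wins.

0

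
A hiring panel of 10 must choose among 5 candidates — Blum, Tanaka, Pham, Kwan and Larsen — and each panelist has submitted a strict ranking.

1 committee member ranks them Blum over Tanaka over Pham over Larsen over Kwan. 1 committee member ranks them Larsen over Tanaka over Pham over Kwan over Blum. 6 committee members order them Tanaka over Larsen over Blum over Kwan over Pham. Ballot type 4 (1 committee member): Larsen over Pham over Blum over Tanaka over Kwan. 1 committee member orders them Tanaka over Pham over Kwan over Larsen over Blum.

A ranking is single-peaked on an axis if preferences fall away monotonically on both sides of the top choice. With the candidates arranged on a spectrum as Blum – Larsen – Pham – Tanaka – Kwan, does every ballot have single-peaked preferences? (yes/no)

no

Axis positions: Blum=1, Larsen=2, Pham=3, Tanaka=4, Kwan=5.
Ballot type 1: ranking walks positions 1-4-3-2-5; Tanaka is ranked above Larsen even though Larsen lies between Tanaka and the peak Blum on the axis — preferences dip and rise again. Not single-peaked.
Ballot type 2: ranking walks positions 2-4-3-5-1; Tanaka is ranked above Pham even though Pham lies between Tanaka and the peak Larsen on the axis — preferences dip and rise again. Not single-peaked.
Ballot type 3: ranking walks positions 4-2-1-5-3; Larsen is ranked above Pham even though Pham lies between Larsen and the peak Tanaka on the axis — preferences dip and rise again. Not single-peaked.
Ballot type 4 (peak Larsen at position 2): ranking walks positions 2-3-1-4-5, expanding outward from the peak — single-peaked.
Ballot type 5 (peak Tanaka at position 4): ranking walks positions 4-3-5-2-1, expanding outward from the peak — single-peaked.
Ballot type 1 violates single-peakedness, so the profile is not single-peaked on this axis.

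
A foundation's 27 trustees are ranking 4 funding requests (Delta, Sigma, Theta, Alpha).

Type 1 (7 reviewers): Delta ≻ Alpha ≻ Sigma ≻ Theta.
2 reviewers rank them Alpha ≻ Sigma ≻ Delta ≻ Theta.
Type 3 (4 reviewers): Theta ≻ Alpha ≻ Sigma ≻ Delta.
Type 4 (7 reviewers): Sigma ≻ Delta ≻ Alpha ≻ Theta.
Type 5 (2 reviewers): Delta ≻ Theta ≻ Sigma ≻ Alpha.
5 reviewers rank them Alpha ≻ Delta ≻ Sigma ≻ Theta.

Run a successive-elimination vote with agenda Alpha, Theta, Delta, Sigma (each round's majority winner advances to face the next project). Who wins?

Round 1: Alpha vs Theta — 21–6, Alpha advances.
Round 2: Alpha vs Delta — 11–16, Delta advances.
Round 3: Delta vs Sigma — 14–13, Delta advances.
The agenda winner is Delta.

Delta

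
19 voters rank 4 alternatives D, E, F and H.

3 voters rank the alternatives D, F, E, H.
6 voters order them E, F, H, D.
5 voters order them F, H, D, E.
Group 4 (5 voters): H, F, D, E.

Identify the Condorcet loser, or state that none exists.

E

Head-to-head results (19 voters):
D vs E: 13 to 6, D.
D vs F: 3 for D, 16 for F — F by 16–3.
D vs H: D preferred on 3 ballots; H wins 16–3.
E vs F: 6 to 13, F.
E vs H: 9 to 10, H.
F–H: F 14–5.
Only E has no wins; E is the Condorcet loser.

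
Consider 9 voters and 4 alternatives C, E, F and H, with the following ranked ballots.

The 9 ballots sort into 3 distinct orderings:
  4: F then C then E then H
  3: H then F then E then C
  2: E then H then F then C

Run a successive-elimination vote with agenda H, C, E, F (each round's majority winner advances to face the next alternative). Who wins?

Round 1: H vs C — 5–4, H advances.
Round 2: H vs E — 3–6, E advances.
Round 3: E vs F — 2–7, F advances.
The agenda winner is F.

F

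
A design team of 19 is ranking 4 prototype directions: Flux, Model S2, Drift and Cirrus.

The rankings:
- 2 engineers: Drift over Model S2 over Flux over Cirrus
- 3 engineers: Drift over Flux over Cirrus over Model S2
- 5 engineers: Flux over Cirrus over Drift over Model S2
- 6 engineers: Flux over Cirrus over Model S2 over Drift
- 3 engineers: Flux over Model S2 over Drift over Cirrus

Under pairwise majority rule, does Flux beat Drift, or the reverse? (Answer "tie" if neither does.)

Flux

Ballots ranking Flux above Drift: 5 + 6 + 3 = 14.
Ballots ranking Drift above Flux: 19 − 14 = 5.
Flux wins the head-to-head 14–5.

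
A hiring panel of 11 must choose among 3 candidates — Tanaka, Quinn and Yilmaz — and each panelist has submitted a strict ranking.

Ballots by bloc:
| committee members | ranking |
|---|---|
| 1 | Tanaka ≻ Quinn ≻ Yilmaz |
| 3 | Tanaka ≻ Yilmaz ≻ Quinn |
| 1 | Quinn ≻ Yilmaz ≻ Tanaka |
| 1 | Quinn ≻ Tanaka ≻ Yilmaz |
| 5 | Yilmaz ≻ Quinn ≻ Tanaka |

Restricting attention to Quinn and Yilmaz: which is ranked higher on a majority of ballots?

Ballots ranking Quinn above Yilmaz: 1 + 1 + 1 = 3.
Ballots ranking Yilmaz above Quinn: 11 − 3 = 8.
Yilmaz wins the head-to-head 8–3.

Yilmaz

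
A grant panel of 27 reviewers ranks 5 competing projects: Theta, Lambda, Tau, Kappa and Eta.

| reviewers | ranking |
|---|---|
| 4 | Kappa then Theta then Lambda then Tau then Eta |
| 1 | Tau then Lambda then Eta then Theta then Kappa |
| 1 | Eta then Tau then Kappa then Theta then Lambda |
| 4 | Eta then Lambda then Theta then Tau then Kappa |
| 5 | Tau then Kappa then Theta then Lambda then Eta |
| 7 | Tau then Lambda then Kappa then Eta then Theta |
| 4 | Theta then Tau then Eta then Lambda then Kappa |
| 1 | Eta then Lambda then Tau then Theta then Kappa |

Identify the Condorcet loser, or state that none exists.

Pairwise majorities:
Theta–Lambda: Theta 14–13.
Theta vs Tau: 12 to 15, Tau.
Theta vs Kappa: Kappa, 17–10.
Theta–Eta: Eta 14–13.
Lambda vs Tau: 4+4+1 = 9 for Lambda, 18 for Tau — Tau by 18–9.
Lambda vs Kappa: Lambda preferred on 1+4+7+4+1 = 17 ballots; Lambda wins 17–10.
Lambda vs Eta: 4+1+5+7 = 17 for Lambda, 10 for Eta — Lambda by 17–10.
Tau vs Kappa: Tau preferred on 23 ballots; Tau wins 23–4.
Tau–Eta: Tau 21–6.
Kappa vs Eta: Kappa wins 16–11.
Each project has at least one pairwise win (Theta beats Lambda; Lambda beats Kappa; Tau beats Theta; Kappa beats Theta; Eta beats Theta) — no Condorcet loser.

none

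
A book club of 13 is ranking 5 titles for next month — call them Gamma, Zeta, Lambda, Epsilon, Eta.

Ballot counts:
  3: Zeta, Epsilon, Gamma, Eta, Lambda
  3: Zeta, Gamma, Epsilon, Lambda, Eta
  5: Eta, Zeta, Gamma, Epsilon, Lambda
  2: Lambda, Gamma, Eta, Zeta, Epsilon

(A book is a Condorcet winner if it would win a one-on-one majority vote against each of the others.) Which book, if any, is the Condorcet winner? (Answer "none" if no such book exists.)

none

Check each pair by majority over 13 ballots:
Gamma vs Zeta: Gamma preferred on 2 ballots; Zeta wins 11–2.
Gamma vs Lambda: 3+3+5 = 11 for Gamma, 2 for Lambda — Gamma by 11–2.
Gamma vs Epsilon: Gamma preferred on 3+5+2 = 10 ballots; Gamma wins 10–3.
Gamma vs Eta: 3+3+2 = 8 for Gamma, 5 for Eta — Gamma by 8–5.
Zeta vs Lambda: Zeta preferred on 3+3+5 = 11 ballots; Zeta wins 11–2.
Zeta vs Epsilon: 3+3+5+2 = 13 for Zeta, 0 for Epsilon — Zeta by 13–0.
Zeta vs Eta: 6 to 7, Eta.
Lambda vs Epsilon: Lambda preferred on 2 ballots; Epsilon wins 11–2.
Lambda vs Eta: Lambda preferred on 3+2 = 5 ballots; Eta wins 8–5.
Epsilon vs Eta: Epsilon is ranked higher on 3+3 = 6 ballots, Eta on 7. Eta wins 7–6.
No book is unbeaten: Gamma loses to Zeta; Zeta loses to Eta; Lambda loses to Gamma; Epsilon loses to Gamma; Eta loses to Gamma. In particular Gamma → Eta → Zeta → Gamma is a majority cycle — no Condorcet winner exists.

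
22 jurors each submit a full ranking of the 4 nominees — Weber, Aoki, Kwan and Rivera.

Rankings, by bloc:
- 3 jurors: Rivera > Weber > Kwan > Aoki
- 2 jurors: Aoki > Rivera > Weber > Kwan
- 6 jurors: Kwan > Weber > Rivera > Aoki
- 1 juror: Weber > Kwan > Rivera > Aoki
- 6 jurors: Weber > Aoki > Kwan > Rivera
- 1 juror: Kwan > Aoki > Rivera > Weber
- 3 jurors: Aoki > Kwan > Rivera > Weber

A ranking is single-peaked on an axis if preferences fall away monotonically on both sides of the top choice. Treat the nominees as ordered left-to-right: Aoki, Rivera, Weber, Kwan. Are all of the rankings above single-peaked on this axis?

Axis positions: Aoki=1, Rivera=2, Weber=3, Kwan=4.
Bloc 1 (peak Rivera at position 2): ranking walks positions 2-3-4-1, expanding outward from the peak — single-peaked.
Bloc 2 (peak Aoki at position 1): ranking walks positions 1-2-3-4, expanding outward from the peak — single-peaked.
Bloc 3 (peak Kwan at position 4): ranking walks positions 4-3-2-1, expanding outward from the peak — single-peaked.
Bloc 4 (peak Weber at position 3): ranking walks positions 3-4-2-1, expanding outward from the peak — single-peaked.
Bloc 5: ranking walks positions 3-1-4-2; Aoki is ranked above Rivera even though Rivera lies between Aoki and the peak Weber on the axis — preferences dip and rise again. Not single-peaked.
Bloc 6: ranking walks positions 4-1-2-3; Aoki is ranked above Weber even though Weber lies between Aoki and the peak Kwan on the axis — preferences dip and rise again. Not single-peaked.
Bloc 7: ranking walks positions 1-4-2-3; Kwan is ranked above Rivera even though Rivera lies between Kwan and the peak Aoki on the axis — preferences dip and rise again. Not single-peaked.
Bloc 5 violates single-peakedness, so the profile is not single-peaked on this axis.

no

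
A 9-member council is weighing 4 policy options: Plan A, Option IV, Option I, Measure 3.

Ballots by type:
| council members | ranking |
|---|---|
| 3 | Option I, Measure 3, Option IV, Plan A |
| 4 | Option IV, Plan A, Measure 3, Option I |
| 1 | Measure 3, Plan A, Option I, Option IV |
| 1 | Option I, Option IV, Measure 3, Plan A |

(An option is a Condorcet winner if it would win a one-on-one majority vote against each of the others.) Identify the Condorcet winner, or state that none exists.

Check each pair by majority over 9 ballots:
Plan A–Option IV: Option IV 8–1.
Plan A–Option I: Plan A 5–4.
Plan A vs Measure 3: Measure 3, 5–4.
Option IV–Option I: Option I 5–4.
Option IV vs Measure 3: Option IV, 5–4.
Option I vs Measure 3: Measure 3 wins 5–4.
Every option loses at least once (Plan A loses to Option IV; Option IV loses to Option I; Option I loses to Plan A; Measure 3 loses to Option IV). The majority relation contains the cycle Plan A → Option I → Option IV → Plan A, so there is no Condorcet winner.

none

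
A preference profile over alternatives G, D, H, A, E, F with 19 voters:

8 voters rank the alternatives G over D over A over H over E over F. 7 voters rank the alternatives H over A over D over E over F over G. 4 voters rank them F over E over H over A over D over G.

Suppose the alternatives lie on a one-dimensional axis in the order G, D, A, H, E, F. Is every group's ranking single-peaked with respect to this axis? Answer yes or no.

yes

Axis positions: G=1, D=2, A=3, H=4, E=5, F=6.
Group 1 (peak G at position 1): ranking walks positions 1-2-3-4-5-6, expanding outward from the peak — single-peaked.
Group 2 (peak H at position 4): ranking walks positions 4-3-2-5-6-1, expanding outward from the peak — single-peaked.
Group 3 (peak F at position 6): ranking walks positions 6-5-4-3-2-1, expanding outward from the peak — single-peaked.
Every ranking is single-peaked on this axis.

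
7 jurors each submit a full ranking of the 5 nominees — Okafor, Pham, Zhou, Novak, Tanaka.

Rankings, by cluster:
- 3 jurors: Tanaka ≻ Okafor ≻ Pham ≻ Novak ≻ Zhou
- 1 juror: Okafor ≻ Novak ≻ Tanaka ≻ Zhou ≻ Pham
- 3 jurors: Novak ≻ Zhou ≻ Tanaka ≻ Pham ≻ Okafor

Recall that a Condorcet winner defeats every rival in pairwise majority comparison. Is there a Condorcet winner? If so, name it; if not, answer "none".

none

Check each pair by majority over 7 ballots:
Okafor vs Pham: 4 to 3, Okafor.
Okafor vs Zhou: Okafor preferred on 3+1 = 4 ballots; Okafor wins 4–3.
Okafor vs Novak: Okafor is ranked higher on 3+1 = 4 ballots, Novak on 3. Okafor wins 4–3.
Okafor vs Tanaka: 1 for Okafor, 6 for Tanaka — Tanaka by 6–1.
Pham vs Zhou: Pham preferred on 3 ballots; Zhou wins 4–3.
Pham–Novak: Novak 4–3.
Pham vs Tanaka: Pham is ranked higher on 0 ballots, Tanaka on 7. Tanaka wins 7–0.
Zhou vs Novak: Novak wins 7–0.
Zhou vs Tanaka: Tanaka, 4–3.
Novak vs Tanaka: 1+3 = 4 for Novak, 3 for Tanaka — Novak by 4–3.
No nominee is unbeaten: Okafor loses to Tanaka; Pham loses to Okafor; Zhou loses to Okafor; Novak loses to Okafor; Tanaka loses to Novak. In particular Okafor → Novak → Tanaka → Okafor is a majority cycle — no Condorcet winner exists.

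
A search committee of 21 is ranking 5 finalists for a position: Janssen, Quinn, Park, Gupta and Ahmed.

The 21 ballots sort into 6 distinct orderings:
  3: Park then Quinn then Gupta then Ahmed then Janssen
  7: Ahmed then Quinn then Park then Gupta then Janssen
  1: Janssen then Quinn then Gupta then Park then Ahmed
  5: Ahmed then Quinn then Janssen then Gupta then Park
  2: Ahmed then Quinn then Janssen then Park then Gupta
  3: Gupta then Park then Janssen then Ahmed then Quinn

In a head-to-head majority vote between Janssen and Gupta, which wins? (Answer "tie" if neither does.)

Gupta

Ballots ranking Janssen above Gupta: 1 + 5 + 2 = 8.
Ballots ranking Gupta above Janssen: 21 − 8 = 13.
Gupta wins the head-to-head 13–8.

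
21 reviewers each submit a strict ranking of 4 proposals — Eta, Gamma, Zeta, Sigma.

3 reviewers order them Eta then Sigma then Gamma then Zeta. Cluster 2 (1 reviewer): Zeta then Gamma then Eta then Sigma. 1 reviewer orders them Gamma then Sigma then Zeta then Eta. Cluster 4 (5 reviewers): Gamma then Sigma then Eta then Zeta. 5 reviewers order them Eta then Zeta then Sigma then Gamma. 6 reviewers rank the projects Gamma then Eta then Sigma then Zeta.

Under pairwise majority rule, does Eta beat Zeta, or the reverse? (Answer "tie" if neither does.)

Ballots ranking Eta above Zeta: 3 + 5 + 5 + 6 = 19.
Ballots ranking Zeta above Eta: 21 − 19 = 2.
Eta wins the head-to-head 19–2.

Eta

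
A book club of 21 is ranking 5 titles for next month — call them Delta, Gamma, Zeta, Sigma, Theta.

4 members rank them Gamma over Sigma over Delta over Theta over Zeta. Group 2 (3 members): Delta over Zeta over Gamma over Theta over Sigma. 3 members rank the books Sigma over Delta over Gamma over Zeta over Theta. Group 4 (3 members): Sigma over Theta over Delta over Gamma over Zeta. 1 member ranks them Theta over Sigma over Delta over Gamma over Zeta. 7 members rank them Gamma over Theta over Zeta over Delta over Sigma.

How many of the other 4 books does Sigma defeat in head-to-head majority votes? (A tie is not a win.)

2

Sigma against each rival (21 members):
Sigma vs Delta: Sigma, 11–10.
Sigma vs Gamma: Gamma, 14–7.
Sigma–Zeta: Sigma 11–10.
Sigma–Theta: Theta 11–10.
Sigma beats Delta, Zeta; loses to Gamma, Theta — 2 pairwise wins.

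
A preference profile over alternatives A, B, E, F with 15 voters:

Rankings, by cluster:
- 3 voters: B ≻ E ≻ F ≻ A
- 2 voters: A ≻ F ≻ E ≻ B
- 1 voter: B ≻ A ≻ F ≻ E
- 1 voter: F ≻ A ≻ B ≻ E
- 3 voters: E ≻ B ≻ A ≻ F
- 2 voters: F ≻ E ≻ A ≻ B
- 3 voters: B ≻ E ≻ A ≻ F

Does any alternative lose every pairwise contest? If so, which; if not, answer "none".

F

Head-to-head results (15 voters):
A vs B: A preferred on 2+1+2 = 5 ballots; B wins 10–5.
A vs E: 4 to 11, E.
A–F: A 9–6.
B vs E: B, 8–7.
B vs F: B wins 10–5.
E vs F: E, 9–6.
F loses to every other alternative — it is the Condorcet loser.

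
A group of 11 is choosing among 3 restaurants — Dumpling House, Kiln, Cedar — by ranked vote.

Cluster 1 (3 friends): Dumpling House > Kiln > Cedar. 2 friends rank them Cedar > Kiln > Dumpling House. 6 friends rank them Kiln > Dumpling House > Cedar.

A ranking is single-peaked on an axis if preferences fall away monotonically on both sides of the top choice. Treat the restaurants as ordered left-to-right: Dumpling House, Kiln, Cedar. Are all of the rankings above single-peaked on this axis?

Axis positions: Dumpling House=1, Kiln=2, Cedar=3.
Cluster 1 (peak Dumpling House at position 1): ranking walks positions 1-2-3, expanding outward from the peak — single-peaked.
Cluster 2 (peak Cedar at position 3): ranking walks positions 3-2-1, expanding outward from the peak — single-peaked.
Cluster 3 (peak Kiln at position 2): ranking walks positions 2-1-3, expanding outward from the peak — single-peaked.
Every ranking is single-peaked on this axis.

yes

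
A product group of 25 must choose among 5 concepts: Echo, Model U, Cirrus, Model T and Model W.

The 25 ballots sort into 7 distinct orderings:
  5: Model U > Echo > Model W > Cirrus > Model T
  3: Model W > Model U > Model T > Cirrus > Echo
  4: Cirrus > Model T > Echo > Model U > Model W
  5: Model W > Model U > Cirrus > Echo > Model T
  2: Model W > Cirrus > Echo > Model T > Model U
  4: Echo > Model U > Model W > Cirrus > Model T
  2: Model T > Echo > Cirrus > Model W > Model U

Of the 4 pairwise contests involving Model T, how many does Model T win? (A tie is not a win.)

0

Model T against each rival (25 engineers):
Model T vs Echo: Echo, 16–9.
Model T vs Model U: 8 to 17, Model U.
Model T–Cirrus: Cirrus 20–5.
Model T vs Model W: Model W wins 19–6.
Model T beats no one; loses to Echo, Model U, Cirrus, Model W — 0 pairwise wins.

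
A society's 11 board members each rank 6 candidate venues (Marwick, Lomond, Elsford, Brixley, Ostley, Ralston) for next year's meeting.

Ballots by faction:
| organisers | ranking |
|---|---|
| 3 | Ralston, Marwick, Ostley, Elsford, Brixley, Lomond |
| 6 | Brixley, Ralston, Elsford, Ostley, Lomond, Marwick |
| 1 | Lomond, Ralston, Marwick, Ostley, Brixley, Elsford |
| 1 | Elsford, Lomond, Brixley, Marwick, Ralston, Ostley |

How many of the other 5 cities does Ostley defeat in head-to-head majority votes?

Ostley against each rival (11 organisers):
Ostley vs Marwick: Ostley wins 6–5.
Ostley vs Lomond: Ostley wins 9–2.
Ostley vs Elsford: Ostley is ranked higher on 3+1 = 4 ballots, Elsford on 7. Elsford wins 7–4.
Ostley vs Brixley: Brixley wins 7–4.
Ostley vs Ralston: Ostley preferred on 0 ballots; Ralston wins 11–0.
Ostley beats Marwick, Lomond; loses to Elsford, Brixley, Ralston — 2 pairwise wins.

2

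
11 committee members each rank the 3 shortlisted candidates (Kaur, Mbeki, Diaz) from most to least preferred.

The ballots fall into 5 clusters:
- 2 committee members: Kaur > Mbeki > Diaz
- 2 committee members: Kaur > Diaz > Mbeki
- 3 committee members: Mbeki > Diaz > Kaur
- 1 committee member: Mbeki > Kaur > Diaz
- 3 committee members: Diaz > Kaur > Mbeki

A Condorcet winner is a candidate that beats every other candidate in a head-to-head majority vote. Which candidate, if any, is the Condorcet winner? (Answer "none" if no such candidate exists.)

none

Head-to-head results (11 committee members):
Kaur vs Mbeki: 7 to 4, Kaur.
Kaur vs Diaz: 5 to 6, Diaz.
Mbeki vs Diaz: 2+3+1 = 6 for Mbeki, 5 for Diaz — Mbeki by 6–5.
No candidate is unbeaten: Kaur loses to Diaz; Mbeki loses to Kaur; Diaz loses to Mbeki. In particular Kaur → Mbeki → Diaz → Kaur is a majority cycle — no Condorcet winner exists.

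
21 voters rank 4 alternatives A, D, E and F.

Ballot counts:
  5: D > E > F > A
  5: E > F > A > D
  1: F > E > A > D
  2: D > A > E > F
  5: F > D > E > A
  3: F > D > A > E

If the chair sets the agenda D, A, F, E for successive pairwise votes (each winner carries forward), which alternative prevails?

E

Round 1: D vs A — 15–6, D advances.
Round 2: D vs F — 7–14, F advances.
Round 3: F vs E — 9–12, E advances.
E survives the agenda.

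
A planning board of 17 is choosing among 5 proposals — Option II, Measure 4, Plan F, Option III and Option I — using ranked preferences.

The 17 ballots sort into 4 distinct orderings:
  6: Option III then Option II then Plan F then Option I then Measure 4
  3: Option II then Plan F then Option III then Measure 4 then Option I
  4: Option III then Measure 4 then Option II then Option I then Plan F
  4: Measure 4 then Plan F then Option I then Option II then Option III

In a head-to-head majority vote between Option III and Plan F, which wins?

Ballots ranking Option III above Plan F: 6 + 4 = 10.
Ballots ranking Plan F above Option III: 17 − 10 = 7.
Option III wins the head-to-head 10–7.

Option III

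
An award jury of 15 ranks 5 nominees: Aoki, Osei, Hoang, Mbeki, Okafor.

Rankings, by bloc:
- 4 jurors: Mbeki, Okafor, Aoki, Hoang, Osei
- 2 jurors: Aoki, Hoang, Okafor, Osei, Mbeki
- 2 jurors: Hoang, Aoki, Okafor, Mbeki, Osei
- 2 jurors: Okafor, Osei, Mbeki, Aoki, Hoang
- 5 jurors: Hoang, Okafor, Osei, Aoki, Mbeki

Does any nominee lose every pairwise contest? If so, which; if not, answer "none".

Mbeki

Pairwise majorities:
Aoki vs Osei: Aoki wins 8–7.
Aoki–Hoang: Aoki 8–7.
Aoki vs Mbeki: 2+2+5 = 9 for Aoki, 6 for Mbeki — Aoki by 9–6.
Aoki vs Okafor: Okafor, 11–4.
Osei vs Hoang: Osei is ranked higher on 2 ballots, Hoang on 13. Hoang wins 13–2.
Osei vs Mbeki: 9 to 6, Osei.
Osei–Okafor: Okafor 15–0.
Hoang vs Mbeki: Hoang, 9–6.
Hoang vs Okafor: Hoang preferred on 2+2+5 = 9 ballots; Hoang wins 9–6.
Mbeki vs Okafor: Okafor, 11–4.
Only Mbeki has no wins; Mbeki is the Condorcet loser.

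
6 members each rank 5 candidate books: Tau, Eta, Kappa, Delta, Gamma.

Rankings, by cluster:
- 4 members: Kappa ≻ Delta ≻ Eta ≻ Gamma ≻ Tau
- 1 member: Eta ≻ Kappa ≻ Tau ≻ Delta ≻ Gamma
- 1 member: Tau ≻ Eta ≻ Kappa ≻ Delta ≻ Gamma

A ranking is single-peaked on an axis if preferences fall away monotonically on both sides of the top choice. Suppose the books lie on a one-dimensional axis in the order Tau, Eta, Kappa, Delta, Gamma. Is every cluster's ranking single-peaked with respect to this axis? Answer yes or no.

yes

Axis positions: Tau=1, Eta=2, Kappa=3, Delta=4, Gamma=5.
Cluster 1 (peak Kappa at position 3): ranking walks positions 3-4-2-5-1, expanding outward from the peak — single-peaked.
Cluster 2 (peak Eta at position 2): ranking walks positions 2-3-1-4-5, expanding outward from the peak — single-peaked.
Cluster 3 (peak Tau at position 1): ranking walks positions 1-2-3-4-5, expanding outward from the peak — single-peaked.
Every ranking is single-peaked on this axis.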